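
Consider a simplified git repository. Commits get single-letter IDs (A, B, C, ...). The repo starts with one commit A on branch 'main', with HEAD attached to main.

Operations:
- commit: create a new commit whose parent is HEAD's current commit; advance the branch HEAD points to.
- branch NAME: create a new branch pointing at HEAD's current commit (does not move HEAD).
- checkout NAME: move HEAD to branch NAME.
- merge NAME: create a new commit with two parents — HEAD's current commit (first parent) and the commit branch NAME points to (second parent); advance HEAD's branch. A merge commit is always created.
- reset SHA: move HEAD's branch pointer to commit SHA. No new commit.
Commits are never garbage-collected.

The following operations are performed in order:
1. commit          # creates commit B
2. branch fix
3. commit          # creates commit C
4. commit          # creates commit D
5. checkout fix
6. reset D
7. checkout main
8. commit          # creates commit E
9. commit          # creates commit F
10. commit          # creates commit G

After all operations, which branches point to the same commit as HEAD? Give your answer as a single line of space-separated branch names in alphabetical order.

After op 1 (commit): HEAD=main@B [main=B]
After op 2 (branch): HEAD=main@B [fix=B main=B]
After op 3 (commit): HEAD=main@C [fix=B main=C]
After op 4 (commit): HEAD=main@D [fix=B main=D]
After op 5 (checkout): HEAD=fix@B [fix=B main=D]
After op 6 (reset): HEAD=fix@D [fix=D main=D]
After op 7 (checkout): HEAD=main@D [fix=D main=D]
After op 8 (commit): HEAD=main@E [fix=D main=E]
After op 9 (commit): HEAD=main@F [fix=D main=F]
After op 10 (commit): HEAD=main@G [fix=D main=G]

Answer: main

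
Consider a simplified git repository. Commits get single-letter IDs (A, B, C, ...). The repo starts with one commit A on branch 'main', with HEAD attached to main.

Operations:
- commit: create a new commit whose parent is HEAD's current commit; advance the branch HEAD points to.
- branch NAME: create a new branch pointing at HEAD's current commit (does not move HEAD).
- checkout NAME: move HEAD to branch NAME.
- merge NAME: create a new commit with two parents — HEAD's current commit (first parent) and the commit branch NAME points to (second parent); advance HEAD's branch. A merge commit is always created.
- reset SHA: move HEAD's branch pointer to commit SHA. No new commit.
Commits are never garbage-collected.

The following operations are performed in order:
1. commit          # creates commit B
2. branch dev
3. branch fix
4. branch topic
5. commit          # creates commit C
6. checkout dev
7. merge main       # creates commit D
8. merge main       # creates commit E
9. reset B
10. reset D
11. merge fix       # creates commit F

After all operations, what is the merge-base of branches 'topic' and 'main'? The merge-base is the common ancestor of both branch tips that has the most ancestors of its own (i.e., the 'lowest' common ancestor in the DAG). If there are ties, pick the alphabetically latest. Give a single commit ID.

After op 1 (commit): HEAD=main@B [main=B]
After op 2 (branch): HEAD=main@B [dev=B main=B]
After op 3 (branch): HEAD=main@B [dev=B fix=B main=B]
After op 4 (branch): HEAD=main@B [dev=B fix=B main=B topic=B]
After op 5 (commit): HEAD=main@C [dev=B fix=B main=C topic=B]
After op 6 (checkout): HEAD=dev@B [dev=B fix=B main=C topic=B]
After op 7 (merge): HEAD=dev@D [dev=D fix=B main=C topic=B]
After op 8 (merge): HEAD=dev@E [dev=E fix=B main=C topic=B]
After op 9 (reset): HEAD=dev@B [dev=B fix=B main=C topic=B]
After op 10 (reset): HEAD=dev@D [dev=D fix=B main=C topic=B]
After op 11 (merge): HEAD=dev@F [dev=F fix=B main=C topic=B]
ancestors(topic=B): ['A', 'B']
ancestors(main=C): ['A', 'B', 'C']
common: ['A', 'B']

Answer: B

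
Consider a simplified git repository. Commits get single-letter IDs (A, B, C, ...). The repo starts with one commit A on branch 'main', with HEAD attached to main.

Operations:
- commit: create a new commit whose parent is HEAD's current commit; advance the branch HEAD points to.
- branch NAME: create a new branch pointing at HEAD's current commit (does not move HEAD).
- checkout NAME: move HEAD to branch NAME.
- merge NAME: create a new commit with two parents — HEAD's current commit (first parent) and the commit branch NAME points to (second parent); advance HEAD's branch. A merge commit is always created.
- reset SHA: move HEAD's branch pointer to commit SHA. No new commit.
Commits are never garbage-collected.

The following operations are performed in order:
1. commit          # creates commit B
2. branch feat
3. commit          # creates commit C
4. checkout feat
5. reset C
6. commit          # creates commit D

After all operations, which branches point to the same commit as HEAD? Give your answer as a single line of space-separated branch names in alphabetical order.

After op 1 (commit): HEAD=main@B [main=B]
After op 2 (branch): HEAD=main@B [feat=B main=B]
After op 3 (commit): HEAD=main@C [feat=B main=C]
After op 4 (checkout): HEAD=feat@B [feat=B main=C]
After op 5 (reset): HEAD=feat@C [feat=C main=C]
After op 6 (commit): HEAD=feat@D [feat=D main=C]

Answer: feat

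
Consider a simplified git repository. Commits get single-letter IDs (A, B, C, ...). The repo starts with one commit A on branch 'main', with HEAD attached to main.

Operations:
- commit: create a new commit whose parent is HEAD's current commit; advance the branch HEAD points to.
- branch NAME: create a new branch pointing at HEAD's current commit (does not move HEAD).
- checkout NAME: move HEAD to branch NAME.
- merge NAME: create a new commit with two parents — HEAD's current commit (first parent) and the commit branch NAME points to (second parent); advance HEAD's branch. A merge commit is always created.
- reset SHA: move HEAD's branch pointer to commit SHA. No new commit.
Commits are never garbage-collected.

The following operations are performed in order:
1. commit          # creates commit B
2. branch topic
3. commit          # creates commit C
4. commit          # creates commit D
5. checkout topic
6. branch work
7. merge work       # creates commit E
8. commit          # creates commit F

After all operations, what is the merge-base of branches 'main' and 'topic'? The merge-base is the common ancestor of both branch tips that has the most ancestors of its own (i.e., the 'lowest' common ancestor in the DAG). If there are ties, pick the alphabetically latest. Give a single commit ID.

After op 1 (commit): HEAD=main@B [main=B]
After op 2 (branch): HEAD=main@B [main=B topic=B]
After op 3 (commit): HEAD=main@C [main=C topic=B]
After op 4 (commit): HEAD=main@D [main=D topic=B]
After op 5 (checkout): HEAD=topic@B [main=D topic=B]
After op 6 (branch): HEAD=topic@B [main=D topic=B work=B]
After op 7 (merge): HEAD=topic@E [main=D topic=E work=B]
After op 8 (commit): HEAD=topic@F [main=D topic=F work=B]
ancestors(main=D): ['A', 'B', 'C', 'D']
ancestors(topic=F): ['A', 'B', 'E', 'F']
common: ['A', 'B']

Answer: B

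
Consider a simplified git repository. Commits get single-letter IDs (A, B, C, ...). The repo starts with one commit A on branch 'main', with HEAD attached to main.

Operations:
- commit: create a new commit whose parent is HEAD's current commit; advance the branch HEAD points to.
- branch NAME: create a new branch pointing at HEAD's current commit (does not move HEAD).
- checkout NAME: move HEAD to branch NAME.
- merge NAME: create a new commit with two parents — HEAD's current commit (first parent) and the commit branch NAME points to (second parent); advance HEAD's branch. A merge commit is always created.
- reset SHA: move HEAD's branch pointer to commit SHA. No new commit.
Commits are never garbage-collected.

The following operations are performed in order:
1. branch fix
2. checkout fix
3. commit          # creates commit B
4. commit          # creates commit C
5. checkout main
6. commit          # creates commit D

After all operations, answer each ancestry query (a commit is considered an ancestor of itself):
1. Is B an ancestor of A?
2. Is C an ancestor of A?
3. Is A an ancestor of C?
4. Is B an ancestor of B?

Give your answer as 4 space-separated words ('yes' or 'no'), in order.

Answer: no no yes yes

Derivation:
After op 1 (branch): HEAD=main@A [fix=A main=A]
After op 2 (checkout): HEAD=fix@A [fix=A main=A]
After op 3 (commit): HEAD=fix@B [fix=B main=A]
After op 4 (commit): HEAD=fix@C [fix=C main=A]
After op 5 (checkout): HEAD=main@A [fix=C main=A]
After op 6 (commit): HEAD=main@D [fix=C main=D]
ancestors(A) = {A}; B in? no
ancestors(A) = {A}; C in? no
ancestors(C) = {A,B,C}; A in? yes
ancestors(B) = {A,B}; B in? yes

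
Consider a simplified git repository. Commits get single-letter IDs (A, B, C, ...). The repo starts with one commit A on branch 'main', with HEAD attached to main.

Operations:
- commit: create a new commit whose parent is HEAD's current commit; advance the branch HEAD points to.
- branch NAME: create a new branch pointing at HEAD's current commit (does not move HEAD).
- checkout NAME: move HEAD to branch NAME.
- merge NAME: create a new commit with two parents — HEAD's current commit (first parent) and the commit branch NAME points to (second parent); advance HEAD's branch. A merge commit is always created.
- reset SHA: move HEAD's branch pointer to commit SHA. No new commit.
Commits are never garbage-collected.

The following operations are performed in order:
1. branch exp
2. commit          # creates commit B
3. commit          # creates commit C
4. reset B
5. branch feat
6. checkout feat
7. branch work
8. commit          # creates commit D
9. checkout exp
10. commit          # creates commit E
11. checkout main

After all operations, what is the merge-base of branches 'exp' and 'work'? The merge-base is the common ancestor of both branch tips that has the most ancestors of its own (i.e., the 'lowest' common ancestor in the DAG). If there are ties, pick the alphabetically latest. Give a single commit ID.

Answer: A

Derivation:
After op 1 (branch): HEAD=main@A [exp=A main=A]
After op 2 (commit): HEAD=main@B [exp=A main=B]
After op 3 (commit): HEAD=main@C [exp=A main=C]
After op 4 (reset): HEAD=main@B [exp=A main=B]
After op 5 (branch): HEAD=main@B [exp=A feat=B main=B]
After op 6 (checkout): HEAD=feat@B [exp=A feat=B main=B]
After op 7 (branch): HEAD=feat@B [exp=A feat=B main=B work=B]
After op 8 (commit): HEAD=feat@D [exp=A feat=D main=B work=B]
After op 9 (checkout): HEAD=exp@A [exp=A feat=D main=B work=B]
After op 10 (commit): HEAD=exp@E [exp=E feat=D main=B work=B]
After op 11 (checkout): HEAD=main@B [exp=E feat=D main=B work=B]
ancestors(exp=E): ['A', 'E']
ancestors(work=B): ['A', 'B']
common: ['A']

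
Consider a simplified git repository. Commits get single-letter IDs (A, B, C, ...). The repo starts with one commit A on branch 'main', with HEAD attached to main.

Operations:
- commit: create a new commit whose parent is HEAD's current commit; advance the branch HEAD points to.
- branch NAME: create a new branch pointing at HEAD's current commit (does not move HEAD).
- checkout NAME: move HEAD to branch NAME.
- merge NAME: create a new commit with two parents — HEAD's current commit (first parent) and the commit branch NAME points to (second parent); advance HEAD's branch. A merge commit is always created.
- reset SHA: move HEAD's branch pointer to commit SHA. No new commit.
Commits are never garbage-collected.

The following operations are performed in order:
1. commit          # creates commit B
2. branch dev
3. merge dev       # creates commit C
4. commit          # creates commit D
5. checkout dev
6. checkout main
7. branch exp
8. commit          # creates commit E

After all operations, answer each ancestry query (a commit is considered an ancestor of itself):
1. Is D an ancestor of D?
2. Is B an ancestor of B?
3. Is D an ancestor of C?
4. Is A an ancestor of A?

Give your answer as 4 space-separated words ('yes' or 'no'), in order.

After op 1 (commit): HEAD=main@B [main=B]
After op 2 (branch): HEAD=main@B [dev=B main=B]
After op 3 (merge): HEAD=main@C [dev=B main=C]
After op 4 (commit): HEAD=main@D [dev=B main=D]
After op 5 (checkout): HEAD=dev@B [dev=B main=D]
After op 6 (checkout): HEAD=main@D [dev=B main=D]
After op 7 (branch): HEAD=main@D [dev=B exp=D main=D]
After op 8 (commit): HEAD=main@E [dev=B exp=D main=E]
ancestors(D) = {A,B,C,D}; D in? yes
ancestors(B) = {A,B}; B in? yes
ancestors(C) = {A,B,C}; D in? no
ancestors(A) = {A}; A in? yes

Answer: yes yes no yes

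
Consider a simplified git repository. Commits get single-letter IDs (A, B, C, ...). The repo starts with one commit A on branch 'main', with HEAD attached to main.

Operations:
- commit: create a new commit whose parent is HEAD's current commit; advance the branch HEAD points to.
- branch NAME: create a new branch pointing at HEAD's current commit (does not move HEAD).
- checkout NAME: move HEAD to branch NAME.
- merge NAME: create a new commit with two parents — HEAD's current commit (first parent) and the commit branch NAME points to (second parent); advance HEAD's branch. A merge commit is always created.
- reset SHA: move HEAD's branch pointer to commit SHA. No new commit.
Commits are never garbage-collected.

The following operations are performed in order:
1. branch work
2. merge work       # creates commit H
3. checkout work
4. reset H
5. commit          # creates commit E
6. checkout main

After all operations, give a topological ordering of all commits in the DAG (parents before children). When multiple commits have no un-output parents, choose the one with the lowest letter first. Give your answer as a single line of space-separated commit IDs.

Answer: A H E

Derivation:
After op 1 (branch): HEAD=main@A [main=A work=A]
After op 2 (merge): HEAD=main@H [main=H work=A]
After op 3 (checkout): HEAD=work@A [main=H work=A]
After op 4 (reset): HEAD=work@H [main=H work=H]
After op 5 (commit): HEAD=work@E [main=H work=E]
After op 6 (checkout): HEAD=main@H [main=H work=E]
commit A: parents=[]
commit E: parents=['H']
commit H: parents=['A', 'A']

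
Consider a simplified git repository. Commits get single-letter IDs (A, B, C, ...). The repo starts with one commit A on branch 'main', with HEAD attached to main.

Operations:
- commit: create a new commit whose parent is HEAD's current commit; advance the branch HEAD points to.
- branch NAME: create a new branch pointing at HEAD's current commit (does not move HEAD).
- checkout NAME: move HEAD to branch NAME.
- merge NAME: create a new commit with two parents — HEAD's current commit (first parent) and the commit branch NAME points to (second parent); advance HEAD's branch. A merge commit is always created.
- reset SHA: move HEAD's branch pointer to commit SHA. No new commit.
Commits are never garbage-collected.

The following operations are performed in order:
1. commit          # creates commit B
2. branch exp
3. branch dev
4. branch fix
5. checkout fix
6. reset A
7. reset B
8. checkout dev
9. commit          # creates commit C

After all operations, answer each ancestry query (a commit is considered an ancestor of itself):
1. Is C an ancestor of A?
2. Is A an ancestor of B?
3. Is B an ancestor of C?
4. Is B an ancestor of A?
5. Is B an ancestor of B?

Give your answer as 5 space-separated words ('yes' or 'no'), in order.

Answer: no yes yes no yes

Derivation:
After op 1 (commit): HEAD=main@B [main=B]
After op 2 (branch): HEAD=main@B [exp=B main=B]
After op 3 (branch): HEAD=main@B [dev=B exp=B main=B]
After op 4 (branch): HEAD=main@B [dev=B exp=B fix=B main=B]
After op 5 (checkout): HEAD=fix@B [dev=B exp=B fix=B main=B]
After op 6 (reset): HEAD=fix@A [dev=B exp=B fix=A main=B]
After op 7 (reset): HEAD=fix@B [dev=B exp=B fix=B main=B]
After op 8 (checkout): HEAD=dev@B [dev=B exp=B fix=B main=B]
After op 9 (commit): HEAD=dev@C [dev=C exp=B fix=B main=B]
ancestors(A) = {A}; C in? no
ancestors(B) = {A,B}; A in? yes
ancestors(C) = {A,B,C}; B in? yes
ancestors(A) = {A}; B in? no
ancestors(B) = {A,B}; B in? yes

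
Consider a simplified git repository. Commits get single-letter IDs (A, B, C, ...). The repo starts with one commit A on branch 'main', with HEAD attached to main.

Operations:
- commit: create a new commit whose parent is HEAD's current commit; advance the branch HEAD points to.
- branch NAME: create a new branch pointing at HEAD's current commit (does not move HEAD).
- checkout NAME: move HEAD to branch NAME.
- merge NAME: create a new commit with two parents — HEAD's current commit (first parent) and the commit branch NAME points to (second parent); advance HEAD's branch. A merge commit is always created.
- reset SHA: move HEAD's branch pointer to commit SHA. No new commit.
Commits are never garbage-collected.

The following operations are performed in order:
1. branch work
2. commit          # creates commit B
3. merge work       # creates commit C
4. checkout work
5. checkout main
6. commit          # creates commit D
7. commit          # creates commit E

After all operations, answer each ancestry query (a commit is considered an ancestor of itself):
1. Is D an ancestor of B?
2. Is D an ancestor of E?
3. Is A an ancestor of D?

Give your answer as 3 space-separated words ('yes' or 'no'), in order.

After op 1 (branch): HEAD=main@A [main=A work=A]
After op 2 (commit): HEAD=main@B [main=B work=A]
After op 3 (merge): HEAD=main@C [main=C work=A]
After op 4 (checkout): HEAD=work@A [main=C work=A]
After op 5 (checkout): HEAD=main@C [main=C work=A]
After op 6 (commit): HEAD=main@D [main=D work=A]
After op 7 (commit): HEAD=main@E [main=E work=A]
ancestors(B) = {A,B}; D in? no
ancestors(E) = {A,B,C,D,E}; D in? yes
ancestors(D) = {A,B,C,D}; A in? yes

Answer: no yes yes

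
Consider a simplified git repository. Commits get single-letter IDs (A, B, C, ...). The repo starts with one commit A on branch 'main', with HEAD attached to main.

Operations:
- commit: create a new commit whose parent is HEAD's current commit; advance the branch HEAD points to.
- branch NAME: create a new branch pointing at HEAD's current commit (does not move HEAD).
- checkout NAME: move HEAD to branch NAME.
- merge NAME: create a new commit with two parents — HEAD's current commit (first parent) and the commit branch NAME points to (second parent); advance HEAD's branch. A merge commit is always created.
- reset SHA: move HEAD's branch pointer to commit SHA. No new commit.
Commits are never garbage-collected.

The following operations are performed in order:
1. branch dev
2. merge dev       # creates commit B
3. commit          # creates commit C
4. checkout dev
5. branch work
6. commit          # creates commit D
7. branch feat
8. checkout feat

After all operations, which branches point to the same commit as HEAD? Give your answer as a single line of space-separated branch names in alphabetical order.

After op 1 (branch): HEAD=main@A [dev=A main=A]
After op 2 (merge): HEAD=main@B [dev=A main=B]
After op 3 (commit): HEAD=main@C [dev=A main=C]
After op 4 (checkout): HEAD=dev@A [dev=A main=C]
After op 5 (branch): HEAD=dev@A [dev=A main=C work=A]
After op 6 (commit): HEAD=dev@D [dev=D main=C work=A]
After op 7 (branch): HEAD=dev@D [dev=D feat=D main=C work=A]
After op 8 (checkout): HEAD=feat@D [dev=D feat=D main=C work=A]

Answer: dev feat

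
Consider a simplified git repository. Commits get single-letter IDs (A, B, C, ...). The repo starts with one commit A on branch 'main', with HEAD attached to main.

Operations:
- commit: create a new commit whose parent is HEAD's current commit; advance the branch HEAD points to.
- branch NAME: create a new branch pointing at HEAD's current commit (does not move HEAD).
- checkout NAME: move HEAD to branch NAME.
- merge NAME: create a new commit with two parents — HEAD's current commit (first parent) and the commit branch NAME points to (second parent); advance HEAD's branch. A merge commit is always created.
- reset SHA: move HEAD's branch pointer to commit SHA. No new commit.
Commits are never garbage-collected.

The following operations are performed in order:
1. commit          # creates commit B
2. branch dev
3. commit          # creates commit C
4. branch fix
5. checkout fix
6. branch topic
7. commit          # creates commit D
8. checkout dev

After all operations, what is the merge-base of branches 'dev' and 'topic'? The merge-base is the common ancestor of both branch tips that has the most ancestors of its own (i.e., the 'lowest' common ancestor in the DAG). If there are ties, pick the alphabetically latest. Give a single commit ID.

Answer: B

Derivation:
After op 1 (commit): HEAD=main@B [main=B]
After op 2 (branch): HEAD=main@B [dev=B main=B]
After op 3 (commit): HEAD=main@C [dev=B main=C]
After op 4 (branch): HEAD=main@C [dev=B fix=C main=C]
After op 5 (checkout): HEAD=fix@C [dev=B fix=C main=C]
After op 6 (branch): HEAD=fix@C [dev=B fix=C main=C topic=C]
After op 7 (commit): HEAD=fix@D [dev=B fix=D main=C topic=C]
After op 8 (checkout): HEAD=dev@B [dev=B fix=D main=C topic=C]
ancestors(dev=B): ['A', 'B']
ancestors(topic=C): ['A', 'B', 'C']
common: ['A', 'B']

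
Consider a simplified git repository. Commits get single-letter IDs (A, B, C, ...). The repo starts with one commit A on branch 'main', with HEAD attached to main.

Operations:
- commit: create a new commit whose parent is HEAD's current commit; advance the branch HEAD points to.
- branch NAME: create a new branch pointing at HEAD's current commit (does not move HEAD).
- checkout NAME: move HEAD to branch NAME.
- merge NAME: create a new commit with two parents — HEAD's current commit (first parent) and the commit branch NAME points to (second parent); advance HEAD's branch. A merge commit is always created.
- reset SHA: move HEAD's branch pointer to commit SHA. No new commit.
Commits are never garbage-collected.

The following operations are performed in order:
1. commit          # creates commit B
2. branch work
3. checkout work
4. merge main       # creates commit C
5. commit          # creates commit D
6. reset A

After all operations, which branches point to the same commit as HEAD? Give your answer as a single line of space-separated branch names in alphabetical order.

Answer: work

Derivation:
After op 1 (commit): HEAD=main@B [main=B]
After op 2 (branch): HEAD=main@B [main=B work=B]
After op 3 (checkout): HEAD=work@B [main=B work=B]
After op 4 (merge): HEAD=work@C [main=B work=C]
After op 5 (commit): HEAD=work@D [main=B work=D]
After op 6 (reset): HEAD=work@A [main=B work=A]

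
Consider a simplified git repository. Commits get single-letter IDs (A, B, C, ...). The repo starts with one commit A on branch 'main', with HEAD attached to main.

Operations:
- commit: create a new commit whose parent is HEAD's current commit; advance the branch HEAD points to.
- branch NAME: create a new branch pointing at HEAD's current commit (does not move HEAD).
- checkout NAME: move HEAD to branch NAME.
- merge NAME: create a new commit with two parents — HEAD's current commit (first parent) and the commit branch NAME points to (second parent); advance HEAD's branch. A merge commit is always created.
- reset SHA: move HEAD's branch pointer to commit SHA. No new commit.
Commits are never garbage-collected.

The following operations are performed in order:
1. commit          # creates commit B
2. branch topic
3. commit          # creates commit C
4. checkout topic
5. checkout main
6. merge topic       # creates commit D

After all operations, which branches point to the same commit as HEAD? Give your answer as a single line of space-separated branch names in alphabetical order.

Answer: main

Derivation:
After op 1 (commit): HEAD=main@B [main=B]
After op 2 (branch): HEAD=main@B [main=B topic=B]
After op 3 (commit): HEAD=main@C [main=C topic=B]
After op 4 (checkout): HEAD=topic@B [main=C topic=B]
After op 5 (checkout): HEAD=main@C [main=C topic=B]
After op 6 (merge): HEAD=main@D [main=D topic=B]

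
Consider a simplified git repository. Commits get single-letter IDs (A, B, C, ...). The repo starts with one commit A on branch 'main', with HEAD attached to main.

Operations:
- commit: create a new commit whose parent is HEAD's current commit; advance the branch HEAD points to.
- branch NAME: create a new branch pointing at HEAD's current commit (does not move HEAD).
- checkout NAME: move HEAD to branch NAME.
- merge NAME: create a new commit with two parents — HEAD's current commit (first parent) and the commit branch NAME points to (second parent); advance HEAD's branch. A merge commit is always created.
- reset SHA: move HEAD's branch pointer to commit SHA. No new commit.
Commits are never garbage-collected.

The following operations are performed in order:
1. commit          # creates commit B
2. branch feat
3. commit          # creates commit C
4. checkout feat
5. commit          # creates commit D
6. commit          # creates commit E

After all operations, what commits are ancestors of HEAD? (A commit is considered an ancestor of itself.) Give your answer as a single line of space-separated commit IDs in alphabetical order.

After op 1 (commit): HEAD=main@B [main=B]
After op 2 (branch): HEAD=main@B [feat=B main=B]
After op 3 (commit): HEAD=main@C [feat=B main=C]
After op 4 (checkout): HEAD=feat@B [feat=B main=C]
After op 5 (commit): HEAD=feat@D [feat=D main=C]
After op 6 (commit): HEAD=feat@E [feat=E main=C]

Answer: A B D E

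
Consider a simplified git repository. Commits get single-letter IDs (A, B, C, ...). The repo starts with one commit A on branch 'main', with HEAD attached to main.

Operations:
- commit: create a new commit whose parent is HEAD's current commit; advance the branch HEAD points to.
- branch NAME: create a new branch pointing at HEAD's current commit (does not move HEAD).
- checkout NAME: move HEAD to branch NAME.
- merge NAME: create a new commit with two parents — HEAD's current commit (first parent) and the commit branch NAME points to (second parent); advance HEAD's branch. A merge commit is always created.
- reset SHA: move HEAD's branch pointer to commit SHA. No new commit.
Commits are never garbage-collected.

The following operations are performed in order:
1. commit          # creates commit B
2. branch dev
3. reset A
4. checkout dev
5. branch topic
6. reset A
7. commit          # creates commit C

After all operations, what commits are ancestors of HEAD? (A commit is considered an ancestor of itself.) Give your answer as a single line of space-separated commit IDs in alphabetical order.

After op 1 (commit): HEAD=main@B [main=B]
After op 2 (branch): HEAD=main@B [dev=B main=B]
After op 3 (reset): HEAD=main@A [dev=B main=A]
After op 4 (checkout): HEAD=dev@B [dev=B main=A]
After op 5 (branch): HEAD=dev@B [dev=B main=A topic=B]
After op 6 (reset): HEAD=dev@A [dev=A main=A topic=B]
After op 7 (commit): HEAD=dev@C [dev=C main=A topic=B]

Answer: A C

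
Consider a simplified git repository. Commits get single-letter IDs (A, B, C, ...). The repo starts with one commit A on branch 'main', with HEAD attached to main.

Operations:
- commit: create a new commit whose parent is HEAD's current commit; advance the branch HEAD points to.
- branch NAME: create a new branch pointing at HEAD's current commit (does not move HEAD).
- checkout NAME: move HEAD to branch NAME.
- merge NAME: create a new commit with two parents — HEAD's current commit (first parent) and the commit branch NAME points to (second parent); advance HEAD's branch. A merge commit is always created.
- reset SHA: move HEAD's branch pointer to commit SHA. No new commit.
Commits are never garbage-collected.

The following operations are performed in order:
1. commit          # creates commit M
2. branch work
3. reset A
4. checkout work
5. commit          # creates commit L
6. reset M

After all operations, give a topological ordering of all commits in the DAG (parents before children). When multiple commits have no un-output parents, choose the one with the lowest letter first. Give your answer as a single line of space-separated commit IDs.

Answer: A M L

Derivation:
After op 1 (commit): HEAD=main@M [main=M]
After op 2 (branch): HEAD=main@M [main=M work=M]
After op 3 (reset): HEAD=main@A [main=A work=M]
After op 4 (checkout): HEAD=work@M [main=A work=M]
After op 5 (commit): HEAD=work@L [main=A work=L]
After op 6 (reset): HEAD=work@M [main=A work=M]
commit A: parents=[]
commit L: parents=['M']
commit M: parents=['A']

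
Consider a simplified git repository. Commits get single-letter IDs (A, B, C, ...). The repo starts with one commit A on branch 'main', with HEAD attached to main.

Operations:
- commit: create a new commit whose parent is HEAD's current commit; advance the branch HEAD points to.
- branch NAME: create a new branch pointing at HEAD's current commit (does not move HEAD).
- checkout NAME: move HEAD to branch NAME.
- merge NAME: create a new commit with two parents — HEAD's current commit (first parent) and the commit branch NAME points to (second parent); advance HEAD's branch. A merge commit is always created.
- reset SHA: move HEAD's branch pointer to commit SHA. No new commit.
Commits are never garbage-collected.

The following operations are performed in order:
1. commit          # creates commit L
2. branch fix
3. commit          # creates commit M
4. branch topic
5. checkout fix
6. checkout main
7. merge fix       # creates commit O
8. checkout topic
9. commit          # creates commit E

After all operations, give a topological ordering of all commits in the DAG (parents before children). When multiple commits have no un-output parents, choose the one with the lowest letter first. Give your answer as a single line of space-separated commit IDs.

Answer: A L M E O

Derivation:
After op 1 (commit): HEAD=main@L [main=L]
After op 2 (branch): HEAD=main@L [fix=L main=L]
After op 3 (commit): HEAD=main@M [fix=L main=M]
After op 4 (branch): HEAD=main@M [fix=L main=M topic=M]
After op 5 (checkout): HEAD=fix@L [fix=L main=M topic=M]
After op 6 (checkout): HEAD=main@M [fix=L main=M topic=M]
After op 7 (merge): HEAD=main@O [fix=L main=O topic=M]
After op 8 (checkout): HEAD=topic@M [fix=L main=O topic=M]
After op 9 (commit): HEAD=topic@E [fix=L main=O topic=E]
commit A: parents=[]
commit E: parents=['M']
commit L: parents=['A']
commit M: parents=['L']
commit O: parents=['M', 'L']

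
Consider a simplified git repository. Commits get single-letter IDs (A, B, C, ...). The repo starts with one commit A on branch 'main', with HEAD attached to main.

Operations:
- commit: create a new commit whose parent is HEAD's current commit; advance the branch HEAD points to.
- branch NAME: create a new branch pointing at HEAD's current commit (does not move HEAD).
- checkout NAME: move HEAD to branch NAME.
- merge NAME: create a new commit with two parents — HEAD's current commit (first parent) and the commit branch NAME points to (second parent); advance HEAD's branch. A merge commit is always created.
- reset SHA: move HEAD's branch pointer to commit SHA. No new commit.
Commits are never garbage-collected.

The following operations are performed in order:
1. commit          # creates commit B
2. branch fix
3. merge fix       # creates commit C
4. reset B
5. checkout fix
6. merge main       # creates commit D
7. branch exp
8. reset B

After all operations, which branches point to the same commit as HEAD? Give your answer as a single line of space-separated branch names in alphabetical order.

Answer: fix main

Derivation:
After op 1 (commit): HEAD=main@B [main=B]
After op 2 (branch): HEAD=main@B [fix=B main=B]
After op 3 (merge): HEAD=main@C [fix=B main=C]
After op 4 (reset): HEAD=main@B [fix=B main=B]
After op 5 (checkout): HEAD=fix@B [fix=B main=B]
After op 6 (merge): HEAD=fix@D [fix=D main=B]
After op 7 (branch): HEAD=fix@D [exp=D fix=D main=B]
After op 8 (reset): HEAD=fix@B [exp=D fix=B main=B]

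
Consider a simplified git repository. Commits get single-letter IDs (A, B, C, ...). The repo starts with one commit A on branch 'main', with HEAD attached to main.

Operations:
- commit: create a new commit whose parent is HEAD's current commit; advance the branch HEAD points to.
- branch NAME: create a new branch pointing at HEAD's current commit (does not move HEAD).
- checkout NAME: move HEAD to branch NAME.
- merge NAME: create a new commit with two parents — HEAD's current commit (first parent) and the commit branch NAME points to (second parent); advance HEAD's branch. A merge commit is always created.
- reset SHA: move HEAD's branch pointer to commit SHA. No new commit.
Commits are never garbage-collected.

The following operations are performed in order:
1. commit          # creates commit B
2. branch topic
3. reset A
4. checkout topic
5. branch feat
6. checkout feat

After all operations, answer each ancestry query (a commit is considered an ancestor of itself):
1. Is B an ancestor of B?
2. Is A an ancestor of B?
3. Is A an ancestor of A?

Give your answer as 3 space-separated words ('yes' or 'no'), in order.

Answer: yes yes yes

Derivation:
After op 1 (commit): HEAD=main@B [main=B]
After op 2 (branch): HEAD=main@B [main=B topic=B]
After op 3 (reset): HEAD=main@A [main=A topic=B]
After op 4 (checkout): HEAD=topic@B [main=A topic=B]
After op 5 (branch): HEAD=topic@B [feat=B main=A topic=B]
After op 6 (checkout): HEAD=feat@B [feat=B main=A topic=B]
ancestors(B) = {A,B}; B in? yes
ancestors(B) = {A,B}; A in? yes
ancestors(A) = {A}; A in? yes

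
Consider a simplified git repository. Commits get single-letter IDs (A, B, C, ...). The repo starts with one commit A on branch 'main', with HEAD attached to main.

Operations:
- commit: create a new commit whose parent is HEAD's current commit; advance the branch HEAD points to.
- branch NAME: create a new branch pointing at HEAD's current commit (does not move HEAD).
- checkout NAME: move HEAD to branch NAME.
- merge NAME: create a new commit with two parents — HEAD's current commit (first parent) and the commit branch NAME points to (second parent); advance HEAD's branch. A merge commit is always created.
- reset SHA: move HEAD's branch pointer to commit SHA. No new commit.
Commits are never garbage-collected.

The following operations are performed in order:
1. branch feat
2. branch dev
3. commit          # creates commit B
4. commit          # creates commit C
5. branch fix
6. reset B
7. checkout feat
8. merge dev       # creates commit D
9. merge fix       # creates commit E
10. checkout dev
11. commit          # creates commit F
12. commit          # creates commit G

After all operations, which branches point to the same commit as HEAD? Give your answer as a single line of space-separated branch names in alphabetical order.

Answer: dev

Derivation:
After op 1 (branch): HEAD=main@A [feat=A main=A]
After op 2 (branch): HEAD=main@A [dev=A feat=A main=A]
After op 3 (commit): HEAD=main@B [dev=A feat=A main=B]
After op 4 (commit): HEAD=main@C [dev=A feat=A main=C]
After op 5 (branch): HEAD=main@C [dev=A feat=A fix=C main=C]
After op 6 (reset): HEAD=main@B [dev=A feat=A fix=C main=B]
After op 7 (checkout): HEAD=feat@A [dev=A feat=A fix=C main=B]
After op 8 (merge): HEAD=feat@D [dev=A feat=D fix=C main=B]
After op 9 (merge): HEAD=feat@E [dev=A feat=E fix=C main=B]
After op 10 (checkout): HEAD=dev@A [dev=A feat=E fix=C main=B]
After op 11 (commit): HEAD=dev@F [dev=F feat=E fix=C main=B]
After op 12 (commit): HEAD=dev@G [dev=G feat=E fix=C main=B]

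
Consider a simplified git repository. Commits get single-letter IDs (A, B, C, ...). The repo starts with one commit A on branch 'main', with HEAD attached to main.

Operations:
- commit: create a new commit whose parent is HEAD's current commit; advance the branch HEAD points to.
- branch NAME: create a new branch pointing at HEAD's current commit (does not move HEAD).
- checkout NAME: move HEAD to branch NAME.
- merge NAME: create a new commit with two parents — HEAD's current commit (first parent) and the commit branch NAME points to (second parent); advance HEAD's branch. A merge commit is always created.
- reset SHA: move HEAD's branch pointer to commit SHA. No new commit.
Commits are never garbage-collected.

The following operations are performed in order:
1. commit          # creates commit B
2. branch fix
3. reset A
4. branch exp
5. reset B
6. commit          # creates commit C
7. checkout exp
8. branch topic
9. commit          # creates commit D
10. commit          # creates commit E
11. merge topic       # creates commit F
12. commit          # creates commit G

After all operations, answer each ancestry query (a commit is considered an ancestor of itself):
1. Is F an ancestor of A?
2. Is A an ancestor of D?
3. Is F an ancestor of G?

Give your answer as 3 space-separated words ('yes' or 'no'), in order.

After op 1 (commit): HEAD=main@B [main=B]
After op 2 (branch): HEAD=main@B [fix=B main=B]
After op 3 (reset): HEAD=main@A [fix=B main=A]
After op 4 (branch): HEAD=main@A [exp=A fix=B main=A]
After op 5 (reset): HEAD=main@B [exp=A fix=B main=B]
After op 6 (commit): HEAD=main@C [exp=A fix=B main=C]
After op 7 (checkout): HEAD=exp@A [exp=A fix=B main=C]
After op 8 (branch): HEAD=exp@A [exp=A fix=B main=C topic=A]
After op 9 (commit): HEAD=exp@D [exp=D fix=B main=C topic=A]
After op 10 (commit): HEAD=exp@E [exp=E fix=B main=C topic=A]
After op 11 (merge): HEAD=exp@F [exp=F fix=B main=C topic=A]
After op 12 (commit): HEAD=exp@G [exp=G fix=B main=C topic=A]
ancestors(A) = {A}; F in? no
ancestors(D) = {A,D}; A in? yes
ancestors(G) = {A,D,E,F,G}; F in? yes

Answer: no yes yes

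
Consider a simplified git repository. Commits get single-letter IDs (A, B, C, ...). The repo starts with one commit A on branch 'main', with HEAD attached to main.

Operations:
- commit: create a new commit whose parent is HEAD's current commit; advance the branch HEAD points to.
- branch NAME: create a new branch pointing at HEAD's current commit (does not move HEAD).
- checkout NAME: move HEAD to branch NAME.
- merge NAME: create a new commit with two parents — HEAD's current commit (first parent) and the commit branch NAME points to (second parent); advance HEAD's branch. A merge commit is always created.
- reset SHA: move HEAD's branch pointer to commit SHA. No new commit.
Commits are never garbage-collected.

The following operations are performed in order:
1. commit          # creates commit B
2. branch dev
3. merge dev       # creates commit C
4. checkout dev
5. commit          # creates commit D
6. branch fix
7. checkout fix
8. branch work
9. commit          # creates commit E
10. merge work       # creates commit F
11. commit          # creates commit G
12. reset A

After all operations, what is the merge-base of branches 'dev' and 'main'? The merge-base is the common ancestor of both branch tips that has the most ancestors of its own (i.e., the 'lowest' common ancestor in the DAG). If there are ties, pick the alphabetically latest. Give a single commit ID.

Answer: B

Derivation:
After op 1 (commit): HEAD=main@B [main=B]
After op 2 (branch): HEAD=main@B [dev=B main=B]
After op 3 (merge): HEAD=main@C [dev=B main=C]
After op 4 (checkout): HEAD=dev@B [dev=B main=C]
After op 5 (commit): HEAD=dev@D [dev=D main=C]
After op 6 (branch): HEAD=dev@D [dev=D fix=D main=C]
After op 7 (checkout): HEAD=fix@D [dev=D fix=D main=C]
After op 8 (branch): HEAD=fix@D [dev=D fix=D main=C work=D]
After op 9 (commit): HEAD=fix@E [dev=D fix=E main=C work=D]
After op 10 (merge): HEAD=fix@F [dev=D fix=F main=C work=D]
After op 11 (commit): HEAD=fix@G [dev=D fix=G main=C work=D]
After op 12 (reset): HEAD=fix@A [dev=D fix=A main=C work=D]
ancestors(dev=D): ['A', 'B', 'D']
ancestors(main=C): ['A', 'B', 'C']
common: ['A', 'B']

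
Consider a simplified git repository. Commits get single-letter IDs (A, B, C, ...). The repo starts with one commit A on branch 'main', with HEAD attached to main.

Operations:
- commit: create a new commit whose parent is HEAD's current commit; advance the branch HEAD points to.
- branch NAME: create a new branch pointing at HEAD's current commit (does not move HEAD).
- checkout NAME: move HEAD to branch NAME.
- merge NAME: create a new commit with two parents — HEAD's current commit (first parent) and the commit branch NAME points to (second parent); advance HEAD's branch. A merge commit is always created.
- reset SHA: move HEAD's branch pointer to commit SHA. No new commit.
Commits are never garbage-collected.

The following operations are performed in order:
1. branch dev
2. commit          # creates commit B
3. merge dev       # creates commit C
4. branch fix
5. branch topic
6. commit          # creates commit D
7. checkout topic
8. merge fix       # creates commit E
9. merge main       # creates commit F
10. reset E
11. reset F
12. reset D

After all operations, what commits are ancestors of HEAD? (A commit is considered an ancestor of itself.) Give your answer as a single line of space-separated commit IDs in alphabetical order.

Answer: A B C D

Derivation:
After op 1 (branch): HEAD=main@A [dev=A main=A]
After op 2 (commit): HEAD=main@B [dev=A main=B]
After op 3 (merge): HEAD=main@C [dev=A main=C]
After op 4 (branch): HEAD=main@C [dev=A fix=C main=C]
After op 5 (branch): HEAD=main@C [dev=A fix=C main=C topic=C]
After op 6 (commit): HEAD=main@D [dev=A fix=C main=D topic=C]
After op 7 (checkout): HEAD=topic@C [dev=A fix=C main=D topic=C]
After op 8 (merge): HEAD=topic@E [dev=A fix=C main=D topic=E]
After op 9 (merge): HEAD=topic@F [dev=A fix=C main=D topic=F]
After op 10 (reset): HEAD=topic@E [dev=A fix=C main=D topic=E]
After op 11 (reset): HEAD=topic@F [dev=A fix=C main=D topic=F]
After op 12 (reset): HEAD=topic@D [dev=A fix=C main=D topic=D]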